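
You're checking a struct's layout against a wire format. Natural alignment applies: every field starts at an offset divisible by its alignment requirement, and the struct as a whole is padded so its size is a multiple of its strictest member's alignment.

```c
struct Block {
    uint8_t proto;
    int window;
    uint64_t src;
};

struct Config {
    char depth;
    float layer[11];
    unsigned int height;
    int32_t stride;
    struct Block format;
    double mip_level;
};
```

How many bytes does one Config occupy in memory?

80

Block: proto at 0 (size 1, align 1) → ends 1; pad 3 to align 4 for window; window at 4 (size 4, align 4) → ends 8; src at 8 (size 8, align 8) → ends 16; total 16 bytes, alignment 8
depth at 0 (size 1, align 1) → ends 1
pad 3 to align 4 for layer
layer at 4 (size 44, align 4) → ends 48
height at 48 (size 4, align 4) → ends 52
stride at 52 (size 4, align 4) → ends 56
format at 56 (size 16, align 8) → ends 72
mip_level at 72 (size 8, align 8) → ends 80
total 80 bytes, alignment 8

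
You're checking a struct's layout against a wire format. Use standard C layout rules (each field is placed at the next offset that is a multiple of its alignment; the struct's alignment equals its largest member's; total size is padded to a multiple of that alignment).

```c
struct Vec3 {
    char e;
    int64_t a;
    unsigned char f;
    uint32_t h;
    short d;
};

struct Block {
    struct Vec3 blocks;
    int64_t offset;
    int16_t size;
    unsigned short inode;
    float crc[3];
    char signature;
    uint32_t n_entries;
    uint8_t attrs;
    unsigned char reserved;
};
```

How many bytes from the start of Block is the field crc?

44

Vec3: 0..1  e  (1B, 1-aligned); 1..8  -- padding (7B); 8..16  a  (8B, 8-aligned); 16..17  f  (1B, 1-aligned); 17..20  -- padding (3B); 20..24  h  (4B, 4-aligned); 24..26  d  (2B, 2-aligned); 26..32  -- tail padding (6B); sizeof = 32, alignof = 8
0..32  blocks  (32B, 8-aligned)
32..40  offset  (8B, 8-aligned)
40..42  size  (2B, 2-aligned)
42..44  inode  (2B, 2-aligned)
44..56  crc  (12B, 4-aligned)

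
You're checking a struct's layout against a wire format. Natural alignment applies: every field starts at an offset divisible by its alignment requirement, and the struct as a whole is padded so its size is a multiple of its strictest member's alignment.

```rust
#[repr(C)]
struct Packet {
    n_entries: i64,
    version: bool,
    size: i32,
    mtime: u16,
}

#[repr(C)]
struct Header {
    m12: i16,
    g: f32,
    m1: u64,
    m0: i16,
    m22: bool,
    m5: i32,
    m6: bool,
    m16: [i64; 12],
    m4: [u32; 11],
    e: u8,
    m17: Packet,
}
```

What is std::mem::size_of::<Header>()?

Packet: 0..8  n_entries  (8B, 8-aligned); 8..9  version  (1B, 1-aligned); 9..12  -- padding (3B); 12..16  size  (4B, 4-aligned); 16..18  mtime  (2B, 2-aligned); 18..24  -- tail padding (6B); sizeof = 24, alignof = 8
0..2  m12  (2B, 2-aligned)
2..4  -- padding (2B)
4..8  g  (4B, 4-aligned)
8..16  m1  (8B, 8-aligned)
16..18  m0  (2B, 2-aligned)
18..19  m22  (1B, 1-aligned)
19..20  -- padding (1B)
20..24  m5  (4B, 4-aligned)
24..25  m6  (1B, 1-aligned)
25..32  -- padding (7B)
32..128  m16  (96B, 8-aligned)
128..172  m4  (44B, 4-aligned)
172..173  e  (1B, 1-aligned)
173..176  -- padding (3B)
176..200  m17  (24B, 8-aligned)
sizeof = 200, alignof = 8

200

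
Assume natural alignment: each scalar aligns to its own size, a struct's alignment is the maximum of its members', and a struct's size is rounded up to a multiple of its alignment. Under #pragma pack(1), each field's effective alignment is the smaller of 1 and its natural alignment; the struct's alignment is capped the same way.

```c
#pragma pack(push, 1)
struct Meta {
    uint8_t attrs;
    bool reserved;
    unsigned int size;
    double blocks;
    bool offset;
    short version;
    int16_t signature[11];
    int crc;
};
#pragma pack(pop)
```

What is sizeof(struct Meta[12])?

attrs at 0 (size 1, align 1) → ends 1
reserved at 1 (size 1, align 1) → ends 2
size at 2 (size 4, align 1) → ends 6
blocks at 6 (size 8, align 1) → ends 14
offset at 14 (size 1, align 1) → ends 15
version at 15 (size 2, align 1) → ends 17
signature at 17 (size 22, align 1) → ends 39
crc at 39 (size 4, align 1) → ends 43
total 43 bytes, alignment 1
array of 12: 12 × 43 = 516

516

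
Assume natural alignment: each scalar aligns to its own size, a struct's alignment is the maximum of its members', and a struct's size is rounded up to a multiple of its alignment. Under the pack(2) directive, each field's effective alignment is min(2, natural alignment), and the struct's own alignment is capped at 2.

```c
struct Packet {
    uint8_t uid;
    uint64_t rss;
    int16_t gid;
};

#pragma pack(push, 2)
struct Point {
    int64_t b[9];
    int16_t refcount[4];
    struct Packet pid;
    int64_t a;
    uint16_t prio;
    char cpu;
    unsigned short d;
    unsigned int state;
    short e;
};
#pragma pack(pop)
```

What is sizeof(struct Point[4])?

Packet: @0: uid [1B, align 1] → 1; +7 pad (align 8); @8: rss [8B, align 8] → 16; @16: gid [2B, align 2] → 18; +6 tail pad (align 8); size 24, align 8
@0: b [72B, align 2] → 72
@72: refcount [8B, align 2] → 80
@80: pid [24B, align 2] → 104
@104: a [8B, align 2] → 112
@112: prio [2B, align 2] → 114
@114: cpu [1B, align 1] → 115
+1 pad (align 2)
@116: d [2B, align 2] → 118
@118: state [4B, align 2] → 122
@122: e [2B, align 2] → 124
size 124, align 2
array of 4: 4 × 124 = 496

496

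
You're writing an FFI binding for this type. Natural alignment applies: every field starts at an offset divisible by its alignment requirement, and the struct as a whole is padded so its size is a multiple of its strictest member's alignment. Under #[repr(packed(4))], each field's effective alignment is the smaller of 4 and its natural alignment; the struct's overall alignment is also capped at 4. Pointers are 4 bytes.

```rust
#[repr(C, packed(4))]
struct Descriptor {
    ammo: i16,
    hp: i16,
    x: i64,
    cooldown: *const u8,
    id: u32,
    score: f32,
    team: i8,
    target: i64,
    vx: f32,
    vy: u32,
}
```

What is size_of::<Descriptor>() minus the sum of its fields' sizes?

3

0..2  ammo  (2B, 2-aligned)
2..4  hp  (2B, 2-aligned)
4..12  x  (8B, 4-aligned)
12..16  cooldown  (4B, 4-aligned)
16..20  id  (4B, 4-aligned)
20..24  score  (4B, 4-aligned)
24..25  team  (1B, 1-aligned)
25..28  -- padding (3B)
28..36  target  (8B, 4-aligned)
36..40  vx  (4B, 4-aligned)
40..44  vy  (4B, 4-aligned)
sizeof = 44, alignof = 4
data bytes 41, size 44 → padding 3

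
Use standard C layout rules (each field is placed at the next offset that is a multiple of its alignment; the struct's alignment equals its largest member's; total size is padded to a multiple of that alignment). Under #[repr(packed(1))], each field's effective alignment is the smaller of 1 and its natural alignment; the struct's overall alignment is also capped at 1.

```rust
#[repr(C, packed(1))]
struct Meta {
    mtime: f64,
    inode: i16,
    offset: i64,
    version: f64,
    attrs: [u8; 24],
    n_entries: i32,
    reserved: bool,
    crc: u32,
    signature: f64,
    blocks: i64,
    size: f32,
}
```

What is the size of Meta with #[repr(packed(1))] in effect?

0..8  mtime  (8B, 1-aligned)
8..10  inode  (2B, 1-aligned)
10..18  offset  (8B, 1-aligned)
18..26  version  (8B, 1-aligned)
26..50  attrs  (24B, 1-aligned)
50..54  n_entries  (4B, 1-aligned)
54..55  reserved  (1B, 1-aligned)
55..59  crc  (4B, 1-aligned)
59..67  signature  (8B, 1-aligned)
67..75  blocks  (8B, 1-aligned)
75..79  size  (4B, 1-aligned)
sizeof = 79, alignof = 1

79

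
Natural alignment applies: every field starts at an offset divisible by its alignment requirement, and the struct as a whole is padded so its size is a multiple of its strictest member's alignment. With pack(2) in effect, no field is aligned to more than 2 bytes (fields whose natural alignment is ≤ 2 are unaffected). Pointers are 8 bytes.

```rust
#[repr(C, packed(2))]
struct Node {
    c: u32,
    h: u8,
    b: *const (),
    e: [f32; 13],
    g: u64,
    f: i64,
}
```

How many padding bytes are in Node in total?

1

0..4  c  (4B, 2-aligned)
4..5  h  (1B, 1-aligned)
5..6  -- padding (1B)
6..14  b  (8B, 2-aligned)
14..66  e  (52B, 2-aligned)
66..74  g  (8B, 2-aligned)
74..82  f  (8B, 2-aligned)
sizeof = 82, alignof = 2
data bytes 81, size 82 → padding 1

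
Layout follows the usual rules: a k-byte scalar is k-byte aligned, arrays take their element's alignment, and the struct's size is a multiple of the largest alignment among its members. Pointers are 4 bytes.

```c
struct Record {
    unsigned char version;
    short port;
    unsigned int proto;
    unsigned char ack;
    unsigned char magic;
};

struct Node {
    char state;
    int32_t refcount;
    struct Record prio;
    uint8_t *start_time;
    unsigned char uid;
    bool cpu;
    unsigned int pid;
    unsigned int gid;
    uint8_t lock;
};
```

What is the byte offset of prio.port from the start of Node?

10

Record: version at 0 (size 1, align 1) → ends 1; pad 1 to align 2 for port; port at 2 (size 2, align 2) → ends 4; proto at 4 (size 4, align 4) → ends 8; ack at 8 (size 1, align 1) → ends 9; magic at 9 (size 1, align 1) → ends 10; tail pad 2 to reach multiple of 4; total 12 bytes, alignment 4
state at 0 (size 1, align 1) → ends 1
pad 3 to align 4 for refcount
refcount at 4 (size 4, align 4) → ends 8
prio at 8 (size 12, align 4) → ends 20
within Record: port at 2
8 + 2 = 10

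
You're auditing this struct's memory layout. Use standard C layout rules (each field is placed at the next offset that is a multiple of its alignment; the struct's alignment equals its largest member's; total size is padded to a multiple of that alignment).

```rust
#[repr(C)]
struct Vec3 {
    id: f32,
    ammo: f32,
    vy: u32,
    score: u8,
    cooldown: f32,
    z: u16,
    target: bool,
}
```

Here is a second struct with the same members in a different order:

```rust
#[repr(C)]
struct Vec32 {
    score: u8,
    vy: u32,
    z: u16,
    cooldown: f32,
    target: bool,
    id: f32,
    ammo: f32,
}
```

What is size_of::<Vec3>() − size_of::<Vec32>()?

-4

id at 0 (size 4, align 4) → ends 4
ammo at 4 (size 4, align 4) → ends 8
vy at 8 (size 4, align 4) → ends 12
score at 12 (size 1, align 1) → ends 13
pad 3 to align 4 for cooldown
cooldown at 16 (size 4, align 4) → ends 20
z at 20 (size 2, align 2) → ends 22
target at 22 (size 1, align 1) → ends 23
tail pad 1 to reach multiple of 4
total 24 bytes, alignment 4
— Vec32 —
score at 0 (size 1, align 1) → ends 1
pad 3 to align 4 for vy
vy at 4 (size 4, align 4) → ends 8
z at 8 (size 2, align 2) → ends 10
pad 2 to align 4 for cooldown
cooldown at 12 (size 4, align 4) → ends 16
target at 16 (size 1, align 1) → ends 17
pad 3 to align 4 for id
id at 20 (size 4, align 4) → ends 24
ammo at 24 (size 4, align 4) → ends 28
total 28 bytes, alignment 4
24 − 28 = -4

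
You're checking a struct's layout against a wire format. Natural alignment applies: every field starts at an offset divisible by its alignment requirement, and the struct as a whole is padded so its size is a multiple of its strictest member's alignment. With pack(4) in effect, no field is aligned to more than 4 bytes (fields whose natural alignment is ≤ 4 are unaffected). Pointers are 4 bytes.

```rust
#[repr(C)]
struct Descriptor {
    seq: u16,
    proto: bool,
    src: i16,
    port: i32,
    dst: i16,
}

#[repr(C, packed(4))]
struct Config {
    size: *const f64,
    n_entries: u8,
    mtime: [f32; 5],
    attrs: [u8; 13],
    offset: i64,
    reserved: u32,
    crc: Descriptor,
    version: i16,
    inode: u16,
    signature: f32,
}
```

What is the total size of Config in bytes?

Descriptor: 0..2  seq  (2B, 2-aligned); 2..3  proto  (1B, 1-aligned); 3..4  -- padding (1B); 4..6  src  (2B, 2-aligned); 6..8  -- padding (2B); 8..12  port  (4B, 4-aligned); 12..14  dst  (2B, 2-aligned); 14..16  -- tail padding (2B); sizeof = 16, alignof = 4
0..4  size  (4B, 4-aligned)
4..5  n_entries  (1B, 1-aligned)
5..8  -- padding (3B)
8..28  mtime  (20B, 4-aligned)
28..41  attrs  (13B, 1-aligned)
41..44  -- padding (3B)
44..52  offset  (8B, 4-aligned)
52..56  reserved  (4B, 4-aligned)
56..72  crc  (16B, 4-aligned)
72..74  version  (2B, 2-aligned)
74..76  inode  (2B, 2-aligned)
76..80  signature  (4B, 4-aligned)
sizeof = 80, alignof = 4

80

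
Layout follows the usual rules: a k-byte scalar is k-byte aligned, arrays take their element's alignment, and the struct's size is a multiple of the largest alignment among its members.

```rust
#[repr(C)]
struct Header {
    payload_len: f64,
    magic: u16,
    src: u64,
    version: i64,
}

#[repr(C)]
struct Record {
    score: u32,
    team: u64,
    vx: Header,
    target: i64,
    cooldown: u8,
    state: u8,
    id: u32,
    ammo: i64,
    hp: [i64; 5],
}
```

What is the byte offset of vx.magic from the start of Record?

24

Header: payload_len at 0 (size 8, align 8) → ends 8; magic at 8 (size 2, align 2) → ends 10; pad 6 to align 8 for src; src at 16 (size 8, align 8) → ends 24; version at 24 (size 8, align 8) → ends 32; total 32 bytes, alignment 8
score at 0 (size 4, align 4) → ends 4
pad 4 to align 8 for team
team at 8 (size 8, align 8) → ends 16
vx at 16 (size 32, align 8) → ends 48
within Header: magic at 8
16 + 8 = 24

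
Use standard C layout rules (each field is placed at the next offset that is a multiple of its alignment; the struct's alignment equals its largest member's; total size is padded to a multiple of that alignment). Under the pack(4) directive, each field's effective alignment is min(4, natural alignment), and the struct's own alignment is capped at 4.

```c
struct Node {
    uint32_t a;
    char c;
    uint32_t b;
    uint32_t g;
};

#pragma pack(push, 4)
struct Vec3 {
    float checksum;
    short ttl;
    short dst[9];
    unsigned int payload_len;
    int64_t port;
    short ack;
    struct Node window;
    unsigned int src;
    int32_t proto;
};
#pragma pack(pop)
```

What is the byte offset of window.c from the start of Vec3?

44

Node: a at 0 (size 4, align 4) → ends 4; c at 4 (size 1, align 1) → ends 5; pad 3 to align 4 for b; b at 8 (size 4, align 4) → ends 12; g at 12 (size 4, align 4) → ends 16; total 16 bytes, alignment 4
checksum at 0 (size 4, align 4) → ends 4
ttl at 4 (size 2, align 2) → ends 6
dst at 6 (size 18, align 2) → ends 24
payload_len at 24 (size 4, align 4) → ends 28
port at 28 (size 8, align 4) → ends 36
ack at 36 (size 2, align 2) → ends 38
pad 2 to align 4 for window
window at 40 (size 16, align 4) → ends 56
within Node: c at 4
40 + 4 = 44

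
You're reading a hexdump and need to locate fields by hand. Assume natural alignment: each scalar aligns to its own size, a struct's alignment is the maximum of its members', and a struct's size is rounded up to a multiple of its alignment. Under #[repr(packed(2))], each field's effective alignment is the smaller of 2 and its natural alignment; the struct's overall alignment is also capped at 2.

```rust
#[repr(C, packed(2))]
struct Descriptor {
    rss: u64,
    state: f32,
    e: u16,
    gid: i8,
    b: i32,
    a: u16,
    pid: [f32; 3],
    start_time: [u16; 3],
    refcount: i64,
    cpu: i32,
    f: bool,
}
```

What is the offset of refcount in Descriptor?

40

0..8  rss  (8B, 2-aligned)
8..12  state  (4B, 2-aligned)
12..14  e  (2B, 2-aligned)
14..15  gid  (1B, 1-aligned)
15..16  -- padding (1B)
16..20  b  (4B, 2-aligned)
20..22  a  (2B, 2-aligned)
22..34  pid  (12B, 2-aligned)
34..40  start_time  (6B, 2-aligned)
40..48  refcount  (8B, 2-aligned)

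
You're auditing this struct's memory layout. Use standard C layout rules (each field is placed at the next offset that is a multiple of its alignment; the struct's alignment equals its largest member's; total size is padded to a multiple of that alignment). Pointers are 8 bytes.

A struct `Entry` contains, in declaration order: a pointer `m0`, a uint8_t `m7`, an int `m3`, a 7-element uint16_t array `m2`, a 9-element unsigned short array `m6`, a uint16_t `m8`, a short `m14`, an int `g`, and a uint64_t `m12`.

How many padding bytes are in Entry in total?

m0 at 0 (size 8, align 8) → ends 8
m7 at 8 (size 1, align 1) → ends 9
pad 3 to align 4 for m3
m3 at 12 (size 4, align 4) → ends 16
m2 at 16 (size 14, align 2) → ends 30
m6 at 30 (size 18, align 2) → ends 48
m8 at 48 (size 2, align 2) → ends 50
m14 at 50 (size 2, align 2) → ends 52
g at 52 (size 4, align 4) → ends 56
m12 at 56 (size 8, align 8) → ends 64
total 64 bytes, alignment 8
data bytes 61, size 64 → padding 3

3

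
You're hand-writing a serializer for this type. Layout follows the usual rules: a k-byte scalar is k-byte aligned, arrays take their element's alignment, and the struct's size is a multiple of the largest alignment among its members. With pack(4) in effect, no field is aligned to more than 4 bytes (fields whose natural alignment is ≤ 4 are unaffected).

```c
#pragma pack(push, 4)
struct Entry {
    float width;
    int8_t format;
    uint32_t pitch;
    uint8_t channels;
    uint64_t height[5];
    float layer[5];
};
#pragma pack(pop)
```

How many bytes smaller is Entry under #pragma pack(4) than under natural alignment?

natural layout:
  @0: width [4B, align 4] → 4
  @4: format [1B, align 1] → 5
  +3 pad (align 4)
  @8: pitch [4B, align 4] → 12
  @12: channels [1B, align 1] → 13
  +3 pad (align 8)
  @16: height [40B, align 8] → 56
  @56: layer [20B, align 4] → 76
  +4 tail pad (align 8)
  size 80, align 8
packed(4) layout:
  @0: width [4B, align 4] → 4
  @4: format [1B, align 1] → 5
  +3 pad (align 4)
  @8: pitch [4B, align 4] → 12
  @12: channels [1B, align 1] → 13
  +3 pad (align 4)
  @16: height [40B, align 4] → 56
  @56: layer [20B, align 4] → 76
  size 76, align 4
80 − 76 = 4

4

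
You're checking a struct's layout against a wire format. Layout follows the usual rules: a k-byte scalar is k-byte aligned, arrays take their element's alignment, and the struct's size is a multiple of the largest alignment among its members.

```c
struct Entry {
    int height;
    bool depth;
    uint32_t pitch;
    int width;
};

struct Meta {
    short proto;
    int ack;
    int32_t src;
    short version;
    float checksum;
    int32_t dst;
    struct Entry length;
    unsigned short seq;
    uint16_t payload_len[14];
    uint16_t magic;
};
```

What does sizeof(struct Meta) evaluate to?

72

Entry: @0: height [4B, align 4] → 4; @4: depth [1B, align 1] → 5; +3 pad (align 4); @8: pitch [4B, align 4] → 12; @12: width [4B, align 4] → 16; size 16, align 4
@0: proto [2B, align 2] → 2
+2 pad (align 4)
@4: ack [4B, align 4] → 8
@8: src [4B, align 4] → 12
@12: version [2B, align 2] → 14
+2 pad (align 4)
@16: checksum [4B, align 4] → 20
@20: dst [4B, align 4] → 24
@24: length [16B, align 4] → 40
@40: seq [2B, align 2] → 42
@42: payload_len [28B, align 2] → 70
@70: magic [2B, align 2] → 72
size 72, align 4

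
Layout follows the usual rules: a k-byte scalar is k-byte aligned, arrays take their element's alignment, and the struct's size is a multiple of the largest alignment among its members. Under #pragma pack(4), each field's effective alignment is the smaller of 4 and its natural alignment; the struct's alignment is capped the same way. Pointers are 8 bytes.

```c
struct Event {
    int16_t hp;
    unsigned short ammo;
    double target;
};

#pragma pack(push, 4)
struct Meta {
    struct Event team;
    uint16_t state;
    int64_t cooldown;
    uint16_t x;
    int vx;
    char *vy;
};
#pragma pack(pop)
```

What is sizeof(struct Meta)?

Event: @0: hp [2B, align 2] → 2; @2: ammo [2B, align 2] → 4; +4 pad (align 8); @8: target [8B, align 8] → 16; size 16, align 8
@0: team [16B, align 4] → 16
@16: state [2B, align 2] → 18
+2 pad (align 4)
@20: cooldown [8B, align 4] → 28
@28: x [2B, align 2] → 30
+2 pad (align 4)
@32: vx [4B, align 4] → 36
@36: vy [8B, align 4] → 44
size 44, align 4

44 bytes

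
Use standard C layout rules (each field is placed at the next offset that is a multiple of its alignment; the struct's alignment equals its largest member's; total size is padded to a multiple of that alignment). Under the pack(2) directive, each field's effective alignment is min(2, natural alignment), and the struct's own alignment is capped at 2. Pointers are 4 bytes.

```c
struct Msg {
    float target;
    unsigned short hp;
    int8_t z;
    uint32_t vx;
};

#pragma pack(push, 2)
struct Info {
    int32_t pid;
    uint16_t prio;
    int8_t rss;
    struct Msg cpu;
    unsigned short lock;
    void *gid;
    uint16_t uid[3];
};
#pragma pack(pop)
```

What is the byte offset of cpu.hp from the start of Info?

12

Msg: 0..4  target  (4B, 4-aligned); 4..6  hp  (2B, 2-aligned); 6..7  z  (1B, 1-aligned); 7..8  -- padding (1B); 8..12  vx  (4B, 4-aligned); sizeof = 12, alignof = 4
0..4  pid  (4B, 2-aligned)
4..6  prio  (2B, 2-aligned)
6..7  rss  (1B, 1-aligned)
7..8  -- padding (1B)
8..20  cpu  (12B, 2-aligned)
within Msg: hp at 4
8 + 4 = 12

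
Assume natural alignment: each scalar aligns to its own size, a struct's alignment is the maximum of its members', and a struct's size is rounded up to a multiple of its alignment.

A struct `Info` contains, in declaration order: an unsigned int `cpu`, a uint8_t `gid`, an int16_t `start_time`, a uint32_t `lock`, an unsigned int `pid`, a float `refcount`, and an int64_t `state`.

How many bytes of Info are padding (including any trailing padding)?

cpu at 0 (size 4, align 4) → ends 4
gid at 4 (size 1, align 1) → ends 5
pad 1 to align 2 for start_time
start_time at 6 (size 2, align 2) → ends 8
lock at 8 (size 4, align 4) → ends 12
pid at 12 (size 4, align 4) → ends 16
refcount at 16 (size 4, align 4) → ends 20
pad 4 to align 8 for state
state at 24 (size 8, align 8) → ends 32
total 32 bytes, alignment 8
data bytes 27, size 32 → padding 5

5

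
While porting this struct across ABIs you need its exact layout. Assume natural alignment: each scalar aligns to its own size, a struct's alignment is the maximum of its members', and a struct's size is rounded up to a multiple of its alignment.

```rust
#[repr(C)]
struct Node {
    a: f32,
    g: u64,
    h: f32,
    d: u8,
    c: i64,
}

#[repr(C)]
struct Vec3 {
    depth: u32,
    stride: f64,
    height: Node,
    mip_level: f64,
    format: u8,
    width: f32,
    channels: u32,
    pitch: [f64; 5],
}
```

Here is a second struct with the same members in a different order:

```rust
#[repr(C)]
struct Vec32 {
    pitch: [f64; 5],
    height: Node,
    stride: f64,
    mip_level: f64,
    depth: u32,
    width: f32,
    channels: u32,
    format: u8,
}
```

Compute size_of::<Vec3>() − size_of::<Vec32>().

Node: 0..4  a  (4B, 4-aligned); 4..8  -- padding (4B); 8..16  g  (8B, 8-aligned); 16..20  h  (4B, 4-aligned); 20..21  d  (1B, 1-aligned); 21..24  -- padding (3B); 24..32  c  (8B, 8-aligned); sizeof = 32, alignof = 8
0..4  depth  (4B, 4-aligned)
4..8  -- padding (4B)
8..16  stride  (8B, 8-aligned)
16..48  height  (32B, 8-aligned)
48..56  mip_level  (8B, 8-aligned)
56..57  format  (1B, 1-aligned)
57..60  -- padding (3B)
60..64  width  (4B, 4-aligned)
64..68  channels  (4B, 4-aligned)
68..72  -- padding (4B)
72..112  pitch  (40B, 8-aligned)
sizeof = 112, alignof = 8
— Vec32 —
0..40  pitch  (40B, 8-aligned)
40..72  height  (32B, 8-aligned)
72..80  stride  (8B, 8-aligned)
80..88  mip_level  (8B, 8-aligned)
88..92  depth  (4B, 4-aligned)
92..96  width  (4B, 4-aligned)
96..100  channels  (4B, 4-aligned)
100..101  format  (1B, 1-aligned)
101..104  -- tail padding (3B)
sizeof = 104, alignof = 8
112 − 104 = 8

8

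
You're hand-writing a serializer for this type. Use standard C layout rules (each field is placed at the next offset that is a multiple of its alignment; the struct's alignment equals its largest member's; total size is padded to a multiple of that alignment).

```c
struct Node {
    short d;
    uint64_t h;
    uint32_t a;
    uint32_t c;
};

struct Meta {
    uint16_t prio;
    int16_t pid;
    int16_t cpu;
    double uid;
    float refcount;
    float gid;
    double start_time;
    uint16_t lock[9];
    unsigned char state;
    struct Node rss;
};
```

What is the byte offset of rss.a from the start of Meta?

Node: 0..2  d  (2B, 2-aligned); 2..8  -- padding (6B); 8..16  h  (8B, 8-aligned); 16..20  a  (4B, 4-aligned); 20..24  c  (4B, 4-aligned); sizeof = 24, alignof = 8
0..2  prio  (2B, 2-aligned)
2..4  pid  (2B, 2-aligned)
4..6  cpu  (2B, 2-aligned)
6..8  -- padding (2B)
8..16  uid  (8B, 8-aligned)
16..20  refcount  (4B, 4-aligned)
20..24  gid  (4B, 4-aligned)
24..32  start_time  (8B, 8-aligned)
32..50  lock  (18B, 2-aligned)
50..51  state  (1B, 1-aligned)
51..56  -- padding (5B)
56..80  rss  (24B, 8-aligned)
within Node: a at 16
56 + 16 = 72

72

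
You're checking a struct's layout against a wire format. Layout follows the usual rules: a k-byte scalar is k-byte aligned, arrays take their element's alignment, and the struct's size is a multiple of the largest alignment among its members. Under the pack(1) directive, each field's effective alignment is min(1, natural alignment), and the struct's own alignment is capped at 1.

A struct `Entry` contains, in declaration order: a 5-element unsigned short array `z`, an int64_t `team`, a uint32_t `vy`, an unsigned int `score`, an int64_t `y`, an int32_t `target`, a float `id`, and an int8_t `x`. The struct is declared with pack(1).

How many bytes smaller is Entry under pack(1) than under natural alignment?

natural layout:
  0..10  z  (10B, 2-aligned)
  10..16  -- padding (6B)
  16..24  team  (8B, 8-aligned)
  24..28  vy  (4B, 4-aligned)
  28..32  score  (4B, 4-aligned)
  32..40  y  (8B, 8-aligned)
  40..44  target  (4B, 4-aligned)
  44..48  id  (4B, 4-aligned)
  48..49  x  (1B, 1-aligned)
  49..56  -- tail padding (7B)
  sizeof = 56, alignof = 8
packed(1) layout:
  0..10  z  (10B, 1-aligned)
  10..18  team  (8B, 1-aligned)
  18..22  vy  (4B, 1-aligned)
  22..26  score  (4B, 1-aligned)
  26..34  y  (8B, 1-aligned)
  34..38  target  (4B, 1-aligned)
  38..42  id  (4B, 1-aligned)
  42..43  x  (1B, 1-aligned)
  sizeof = 43, alignof = 1
56 − 43 = 13

13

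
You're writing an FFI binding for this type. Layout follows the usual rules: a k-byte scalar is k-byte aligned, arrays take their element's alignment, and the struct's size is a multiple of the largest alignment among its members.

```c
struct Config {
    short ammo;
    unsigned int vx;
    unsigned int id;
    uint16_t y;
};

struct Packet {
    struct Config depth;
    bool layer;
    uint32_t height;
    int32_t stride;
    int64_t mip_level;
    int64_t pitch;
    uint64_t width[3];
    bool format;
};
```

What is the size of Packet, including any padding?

80 bytes

Config: ammo at 0 (size 2, align 2) → ends 2; pad 2 to align 4 for vx; vx at 4 (size 4, align 4) → ends 8; id at 8 (size 4, align 4) → ends 12; y at 12 (size 2, align 2) → ends 14; tail pad 2 to reach multiple of 4; total 16 bytes, alignment 4
depth at 0 (size 16, align 4) → ends 16
layer at 16 (size 1, align 1) → ends 17
pad 3 to align 4 for height
height at 20 (size 4, align 4) → ends 24
stride at 24 (size 4, align 4) → ends 28
pad 4 to align 8 for mip_level
mip_level at 32 (size 8, align 8) → ends 40
pitch at 40 (size 8, align 8) → ends 48
width at 48 (size 24, align 8) → ends 72
format at 72 (size 1, align 1) → ends 73
tail pad 7 to reach multiple of 8
total 80 bytes, alignment 8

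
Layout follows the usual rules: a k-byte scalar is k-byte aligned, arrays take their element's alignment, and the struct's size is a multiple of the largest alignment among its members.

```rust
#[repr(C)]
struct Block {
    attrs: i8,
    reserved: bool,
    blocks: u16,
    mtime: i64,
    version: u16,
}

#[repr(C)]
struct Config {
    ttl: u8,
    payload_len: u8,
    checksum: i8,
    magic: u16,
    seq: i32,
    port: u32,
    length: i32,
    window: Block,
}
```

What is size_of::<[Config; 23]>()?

1104

Block: 0..1  attrs  (1B, 1-aligned); 1..2  reserved  (1B, 1-aligned); 2..4  blocks  (2B, 2-aligned); 4..8  -- padding (4B); 8..16  mtime  (8B, 8-aligned); 16..18  version  (2B, 2-aligned); 18..24  -- tail padding (6B); sizeof = 24, alignof = 8
0..1  ttl  (1B, 1-aligned)
1..2  payload_len  (1B, 1-aligned)
2..3  checksum  (1B, 1-aligned)
3..4  -- padding (1B)
4..6  magic  (2B, 2-aligned)
6..8  -- padding (2B)
8..12  seq  (4B, 4-aligned)
12..16  port  (4B, 4-aligned)
16..20  length  (4B, 4-aligned)
20..24  -- padding (4B)
24..48  window  (24B, 8-aligned)
sizeof = 48, alignof = 8
array of 23: 23 × 48 = 1104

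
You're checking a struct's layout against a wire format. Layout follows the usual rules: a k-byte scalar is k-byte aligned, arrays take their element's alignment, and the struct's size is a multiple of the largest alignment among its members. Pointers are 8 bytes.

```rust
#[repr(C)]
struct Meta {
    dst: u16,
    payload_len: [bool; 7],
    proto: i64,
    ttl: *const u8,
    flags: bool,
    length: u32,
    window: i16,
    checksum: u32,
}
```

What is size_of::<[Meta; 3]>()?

0..2  dst  (2B, 2-aligned)
2..9  payload_len  (7B, 1-aligned)
9..16  -- padding (7B)
16..24  proto  (8B, 8-aligned)
24..32  ttl  (8B, 8-aligned)
32..33  flags  (1B, 1-aligned)
33..36  -- padding (3B)
36..40  length  (4B, 4-aligned)
40..42  window  (2B, 2-aligned)
42..44  -- padding (2B)
44..48  checksum  (4B, 4-aligned)
sizeof = 48, alignof = 8
array of 3: 3 × 48 = 144

144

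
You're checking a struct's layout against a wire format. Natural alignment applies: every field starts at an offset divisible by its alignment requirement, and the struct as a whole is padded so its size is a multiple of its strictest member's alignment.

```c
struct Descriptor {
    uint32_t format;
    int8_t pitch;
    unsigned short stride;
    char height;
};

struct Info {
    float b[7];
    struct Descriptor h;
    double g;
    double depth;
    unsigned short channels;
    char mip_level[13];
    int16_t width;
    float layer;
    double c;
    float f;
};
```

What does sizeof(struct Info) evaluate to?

96 bytes

Descriptor: format at 0 (size 4, align 4) → ends 4; pitch at 4 (size 1, align 1) → ends 5; pad 1 to align 2 for stride; stride at 6 (size 2, align 2) → ends 8; height at 8 (size 1, align 1) → ends 9; tail pad 3 to reach multiple of 4; total 12 bytes, alignment 4
b at 0 (size 28, align 4) → ends 28
h at 28 (size 12, align 4) → ends 40
g at 40 (size 8, align 8) → ends 48
depth at 48 (size 8, align 8) → ends 56
channels at 56 (size 2, align 2) → ends 58
mip_level at 58 (size 13, align 1) → ends 71
pad 1 to align 2 for width
width at 72 (size 2, align 2) → ends 74
pad 2 to align 4 for layer
layer at 76 (size 4, align 4) → ends 80
c at 80 (size 8, align 8) → ends 88
f at 88 (size 4, align 4) → ends 92
tail pad 4 to reach multiple of 8
total 96 bytes, alignment 8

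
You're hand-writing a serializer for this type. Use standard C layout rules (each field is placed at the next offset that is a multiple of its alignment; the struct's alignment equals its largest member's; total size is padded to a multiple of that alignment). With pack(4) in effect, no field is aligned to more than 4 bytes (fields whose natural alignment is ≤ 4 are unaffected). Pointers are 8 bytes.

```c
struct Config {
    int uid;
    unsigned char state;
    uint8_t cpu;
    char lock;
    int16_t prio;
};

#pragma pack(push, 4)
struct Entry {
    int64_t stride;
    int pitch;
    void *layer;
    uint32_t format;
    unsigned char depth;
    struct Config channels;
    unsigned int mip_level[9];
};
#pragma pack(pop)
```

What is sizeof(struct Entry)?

76 bytes

Config: uid at 0 (size 4, align 4) → ends 4; state at 4 (size 1, align 1) → ends 5; cpu at 5 (size 1, align 1) → ends 6; lock at 6 (size 1, align 1) → ends 7; pad 1 to align 2 for prio; prio at 8 (size 2, align 2) → ends 10; tail pad 2 to reach multiple of 4; total 12 bytes, alignment 4
stride at 0 (size 8, align 4) → ends 8
pitch at 8 (size 4, align 4) → ends 12
layer at 12 (size 8, align 4) → ends 20
format at 20 (size 4, align 4) → ends 24
depth at 24 (size 1, align 1) → ends 25
pad 3 to align 4 for channels
channels at 28 (size 12, align 4) → ends 40
mip_level at 40 (size 36, align 4) → ends 76
total 76 bytes, alignment 4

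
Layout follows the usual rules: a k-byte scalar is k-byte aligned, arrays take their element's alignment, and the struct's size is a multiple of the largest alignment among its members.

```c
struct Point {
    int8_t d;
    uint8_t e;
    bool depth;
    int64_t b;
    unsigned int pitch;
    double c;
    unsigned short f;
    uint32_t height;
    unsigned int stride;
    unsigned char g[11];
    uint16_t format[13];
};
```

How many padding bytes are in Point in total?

18

0..1  d  (1B, 1-aligned)
1..2  e  (1B, 1-aligned)
2..3  depth  (1B, 1-aligned)
3..8  -- padding (5B)
8..16  b  (8B, 8-aligned)
16..20  pitch  (4B, 4-aligned)
20..24  -- padding (4B)
24..32  c  (8B, 8-aligned)
32..34  f  (2B, 2-aligned)
34..36  -- padding (2B)
36..40  height  (4B, 4-aligned)
40..44  stride  (4B, 4-aligned)
44..55  g  (11B, 1-aligned)
55..56  -- padding (1B)
56..82  format  (26B, 2-aligned)
82..88  -- tail padding (6B)
sizeof = 88, alignof = 8
data bytes 70, size 88 → padding 18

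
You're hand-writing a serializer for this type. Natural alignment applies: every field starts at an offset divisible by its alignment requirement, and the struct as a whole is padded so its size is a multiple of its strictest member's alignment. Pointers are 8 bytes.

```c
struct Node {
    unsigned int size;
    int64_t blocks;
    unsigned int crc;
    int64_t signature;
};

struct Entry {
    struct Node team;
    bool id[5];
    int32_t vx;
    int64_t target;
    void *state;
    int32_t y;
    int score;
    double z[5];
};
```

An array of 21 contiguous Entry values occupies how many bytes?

2352

Node: size at 0 (size 4, align 4) → ends 4; pad 4 to align 8 for blocks; blocks at 8 (size 8, align 8) → ends 16; crc at 16 (size 4, align 4) → ends 20; pad 4 to align 8 for signature; signature at 24 (size 8, align 8) → ends 32; total 32 bytes, alignment 8
team at 0 (size 32, align 8) → ends 32
id at 32 (size 5, align 1) → ends 37
pad 3 to align 4 for vx
vx at 40 (size 4, align 4) → ends 44
pad 4 to align 8 for target
target at 48 (size 8, align 8) → ends 56
state at 56 (size 8, align 8) → ends 64
y at 64 (size 4, align 4) → ends 68
score at 68 (size 4, align 4) → ends 72
z at 72 (size 40, align 8) → ends 112
total 112 bytes, alignment 8
array of 21: 21 × 112 = 2352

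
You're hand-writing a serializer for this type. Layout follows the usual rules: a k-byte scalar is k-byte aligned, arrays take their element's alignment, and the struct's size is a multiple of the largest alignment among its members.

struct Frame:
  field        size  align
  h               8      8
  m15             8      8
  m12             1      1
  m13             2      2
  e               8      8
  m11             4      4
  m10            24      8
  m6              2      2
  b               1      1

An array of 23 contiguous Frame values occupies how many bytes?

@0: h [8B, align 8] → 8
@8: m15 [8B, align 8] → 16
@16: m12 [1B, align 1] → 17
+1 pad (align 2)
@18: m13 [2B, align 2] → 20
+4 pad (align 8)
@24: e [8B, align 8] → 32
@32: m11 [4B, align 4] → 36
+4 pad (align 8)
@40: m10 [24B, align 8] → 64
@64: m6 [2B, align 2] → 66
@66: b [1B, align 1] → 67
+5 tail pad (align 8)
size 72, align 8
array of 23: 23 × 72 = 1656

1656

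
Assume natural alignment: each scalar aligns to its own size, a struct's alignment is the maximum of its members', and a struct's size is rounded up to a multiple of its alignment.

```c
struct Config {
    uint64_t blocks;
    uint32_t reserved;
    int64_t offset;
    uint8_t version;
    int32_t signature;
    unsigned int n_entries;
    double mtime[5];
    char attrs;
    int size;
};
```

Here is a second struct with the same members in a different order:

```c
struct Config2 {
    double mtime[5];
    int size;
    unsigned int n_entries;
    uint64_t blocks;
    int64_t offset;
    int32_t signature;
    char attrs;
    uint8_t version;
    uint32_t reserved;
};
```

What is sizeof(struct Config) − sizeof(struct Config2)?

8

@0: blocks [8B, align 8] → 8
@8: reserved [4B, align 4] → 12
+4 pad (align 8)
@16: offset [8B, align 8] → 24
@24: version [1B, align 1] → 25
+3 pad (align 4)
@28: signature [4B, align 4] → 32
@32: n_entries [4B, align 4] → 36
+4 pad (align 8)
@40: mtime [40B, align 8] → 80
@80: attrs [1B, align 1] → 81
+3 pad (align 4)
@84: size [4B, align 4] → 88
size 88, align 8
— Config2 —
@0: mtime [40B, align 8] → 40
@40: size [4B, align 4] → 44
@44: n_entries [4B, align 4] → 48
@48: blocks [8B, align 8] → 56
@56: offset [8B, align 8] → 64
@64: signature [4B, align 4] → 68
@68: attrs [1B, align 1] → 69
@69: version [1B, align 1] → 70
+2 pad (align 4)
@72: reserved [4B, align 4] → 76
+4 tail pad (align 8)
size 80, align 8
88 − 80 = 8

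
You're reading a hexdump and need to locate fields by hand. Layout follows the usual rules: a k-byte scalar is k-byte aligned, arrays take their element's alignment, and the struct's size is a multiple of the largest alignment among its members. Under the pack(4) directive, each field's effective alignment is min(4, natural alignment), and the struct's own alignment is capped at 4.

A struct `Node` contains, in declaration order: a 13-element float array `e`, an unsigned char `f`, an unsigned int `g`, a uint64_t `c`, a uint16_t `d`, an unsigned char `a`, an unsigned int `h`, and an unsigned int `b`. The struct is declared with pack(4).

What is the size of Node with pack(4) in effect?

80

@0: e [52B, align 4] → 52
@52: f [1B, align 1] → 53
+3 pad (align 4)
@56: g [4B, align 4] → 60
@60: c [8B, align 4] → 68
@68: d [2B, align 2] → 70
@70: a [1B, align 1] → 71
+1 pad (align 4)
@72: h [4B, align 4] → 76
@76: b [4B, align 4] → 80
size 80, align 4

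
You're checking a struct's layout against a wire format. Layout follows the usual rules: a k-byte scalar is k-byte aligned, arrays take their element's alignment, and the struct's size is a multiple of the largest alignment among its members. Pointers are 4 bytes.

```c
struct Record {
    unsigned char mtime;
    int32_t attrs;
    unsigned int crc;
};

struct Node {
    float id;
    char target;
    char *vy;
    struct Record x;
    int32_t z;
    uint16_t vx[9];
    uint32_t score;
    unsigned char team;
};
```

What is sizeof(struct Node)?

56 bytes

Record: @0: mtime [1B, align 1] → 1; +3 pad (align 4); @4: attrs [4B, align 4] → 8; @8: crc [4B, align 4] → 12; size 12, align 4
@0: id [4B, align 4] → 4
@4: target [1B, align 1] → 5
+3 pad (align 4)
@8: vy [4B, align 4] → 12
@12: x [12B, align 4] → 24
@24: z [4B, align 4] → 28
@28: vx [18B, align 2] → 46
+2 pad (align 4)
@48: score [4B, align 4] → 52
@52: team [1B, align 1] → 53
+3 tail pad (align 4)
size 56, align 4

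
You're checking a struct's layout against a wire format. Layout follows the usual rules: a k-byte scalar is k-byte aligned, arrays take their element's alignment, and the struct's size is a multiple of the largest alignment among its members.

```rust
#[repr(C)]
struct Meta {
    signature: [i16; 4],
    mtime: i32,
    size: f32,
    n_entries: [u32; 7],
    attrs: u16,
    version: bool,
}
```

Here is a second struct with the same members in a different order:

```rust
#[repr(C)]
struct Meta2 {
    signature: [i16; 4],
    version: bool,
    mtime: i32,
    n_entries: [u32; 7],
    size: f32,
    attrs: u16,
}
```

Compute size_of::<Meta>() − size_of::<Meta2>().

-4

@0: signature [8B, align 2] → 8
@8: mtime [4B, align 4] → 12
@12: size [4B, align 4] → 16
@16: n_entries [28B, align 4] → 44
@44: attrs [2B, align 2] → 46
@46: version [1B, align 1] → 47
+1 tail pad (align 4)
size 48, align 4
— Meta2 —
@0: signature [8B, align 2] → 8
@8: version [1B, align 1] → 9
+3 pad (align 4)
@12: mtime [4B, align 4] → 16
@16: n_entries [28B, align 4] → 44
@44: size [4B, align 4] → 48
@48: attrs [2B, align 2] → 50
+2 tail pad (align 4)
size 52, align 4
48 − 52 = -4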